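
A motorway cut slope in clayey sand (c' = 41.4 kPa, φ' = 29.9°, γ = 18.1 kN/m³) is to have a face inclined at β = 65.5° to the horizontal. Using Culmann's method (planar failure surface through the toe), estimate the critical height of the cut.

Culmann's analysis gives the critical failure plane at α_cr = (β + φ')/2 = (65.5 + 29.9)/2 = 47.7°, and the critical height
H_c = (4c'/γ) · sinβ cosφ' / [1 − cos(β − φ')]
    = (4·41.4/18.1) · sin65.5°·cos29.9° / [1 − cos(35.6°)]
    = 9.149 · 0.9100·0.8669 / [1 − 0.8131]
    = 9.149 · 0.7888 / 0.1869
    = 38.62 m

H_c = 38.62 m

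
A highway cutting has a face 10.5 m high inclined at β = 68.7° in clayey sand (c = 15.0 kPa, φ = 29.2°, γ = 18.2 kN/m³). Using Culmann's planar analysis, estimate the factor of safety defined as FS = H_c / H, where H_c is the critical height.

H_c = (4c/γ) · sinβ cosφ / [1 − cos(β − φ)]
    = (4·15.0/18.2) · sin68.7°·cos29.2° / [1 − cos39.5°]
    = 3.297 · 0.8133 / 0.2284 = 11.74 m
FS = H_c / H = 11.74 / 10.5 = 1.118

FS = 1.12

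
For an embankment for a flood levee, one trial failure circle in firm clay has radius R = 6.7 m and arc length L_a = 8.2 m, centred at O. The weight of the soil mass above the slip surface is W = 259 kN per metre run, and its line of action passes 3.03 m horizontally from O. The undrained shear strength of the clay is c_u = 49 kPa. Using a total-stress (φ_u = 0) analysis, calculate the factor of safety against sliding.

FS = 3.43

Taking moments about the centre O, the resisting moment is provided by the undrained shear strength acting along the arc:
M_R = c_u·L_a·R = 49·8.20·6.7 = 2692.1 kN·m/m
M_D = W·d = 259·3.03 = 784.8 kN·m/m
FS = M_R / M_D = 2692.1 / 784.8 = 3.430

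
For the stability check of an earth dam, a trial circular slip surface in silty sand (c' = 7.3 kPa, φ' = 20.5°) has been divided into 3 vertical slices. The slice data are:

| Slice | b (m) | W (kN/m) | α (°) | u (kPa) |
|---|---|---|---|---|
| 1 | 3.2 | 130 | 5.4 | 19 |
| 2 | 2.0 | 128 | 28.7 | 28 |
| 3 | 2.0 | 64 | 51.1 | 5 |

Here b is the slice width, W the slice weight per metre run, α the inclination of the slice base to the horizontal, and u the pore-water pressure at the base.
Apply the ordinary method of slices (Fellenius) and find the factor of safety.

Ordinary method of slices: FS = Σ[c'·Δl_i + (W_i cosα_i − u_i·Δl_i)·tanφ'] / Σ W_i sinα_i, with Δl_i = b_i / cosα_i.
Slice 1: Δl = 3.2/cos5.4° = 3.214 m; N'_1 = 130·cos5.4° − 19·3.214 = 68.4; c'Δl = 23.46; W sinα = 12.2
Slice 2: Δl = 2.0/cos28.7° = 2.280 m; N'_2 = 128·cos28.7° − 28·2.280 = 48.4; c'Δl = 16.64; W sinα = 61.5
Slice 3: Δl = 2.0/cos51.1° = 3.185 m; N'_3 = 64·cos51.1° − 5·3.185 = 24.3; c'Δl = 23.25; W sinα = 49.8
Σc'Δl = 63.4 kN/m; ΣN' = 141.0 kN/m; ΣW sinα = 123.5 kN/m
Resisting = 63.4 + 141.0·tan20.5° = 63.4 + 52.7 = 116.1 kN/m
FS = 116.1 / 123.5 = 0.940

FS = 0.94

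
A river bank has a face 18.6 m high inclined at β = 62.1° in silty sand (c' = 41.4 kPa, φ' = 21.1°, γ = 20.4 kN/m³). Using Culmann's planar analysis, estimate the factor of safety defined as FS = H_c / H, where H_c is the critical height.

FS = 1.47

H_c = (4c'/γ) · sinβ cosφ' / [1 − cos(β − φ')]
    = (4·41.4/20.4) · sin62.1°·cos21.1° / [1 − cos41.0°]
    = 8.118 · 0.8245 / 0.2453 = 27.29 m
FS = H_c / H = 27.29 / 18.6 = 1.467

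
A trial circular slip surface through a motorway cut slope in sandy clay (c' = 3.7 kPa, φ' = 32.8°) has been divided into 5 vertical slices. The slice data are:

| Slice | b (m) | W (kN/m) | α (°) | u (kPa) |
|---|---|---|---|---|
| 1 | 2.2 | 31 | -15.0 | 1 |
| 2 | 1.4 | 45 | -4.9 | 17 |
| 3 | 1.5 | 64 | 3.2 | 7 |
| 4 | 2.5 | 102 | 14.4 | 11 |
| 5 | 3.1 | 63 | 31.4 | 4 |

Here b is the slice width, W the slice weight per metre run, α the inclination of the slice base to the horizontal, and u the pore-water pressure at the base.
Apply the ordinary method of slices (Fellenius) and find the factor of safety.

FS = 3.58

Ordinary method of slices: FS = Σ[c'·Δl_i + (W_i cosα_i − u_i·Δl_i)·tanφ'] / Σ W_i sinα_i, with Δl_i = b_i / cosα_i.
Slice 1: Δl = 2.2/cos(-15.0°) = 2.278 m; N'_1 = 31·cos(-15.0°) − 1·2.278 = 27.7; c'Δl = 8.43; W sinα = -8.0
Slice 2: Δl = 1.4/cos(-4.9°) = 1.405 m; N'_2 = 45·cos(-4.9°) − 17·1.405 = 20.9; c'Δl = 5.20; W sinα = -3.8
Slice 3: Δl = 1.5/cos3.2° = 1.502 m; N'_3 = 64·cos3.2° − 7·1.502 = 53.4; c'Δl = 5.56; W sinα = 3.6
Slice 4: Δl = 2.5/cos14.4° = 2.581 m; N'_4 = 102·cos14.4° − 11·2.581 = 70.4; c'Δl = 9.55; W sinα = 25.4
Slice 5: Δl = 3.1/cos31.4° = 3.632 m; N'_5 = 63·cos31.4° − 4·3.632 = 39.2; c'Δl = 13.44; W sinα = 32.8
Σc'Δl = 42.2 kN/m; ΣN' = 211.6 kN/m; ΣW sinα = 49.9 kN/m
Resisting = 42.2 + 211.6·tan32.8° = 42.2 + 136.4 = 178.6 kN/m
FS = 178.6 / 49.9 = 3.579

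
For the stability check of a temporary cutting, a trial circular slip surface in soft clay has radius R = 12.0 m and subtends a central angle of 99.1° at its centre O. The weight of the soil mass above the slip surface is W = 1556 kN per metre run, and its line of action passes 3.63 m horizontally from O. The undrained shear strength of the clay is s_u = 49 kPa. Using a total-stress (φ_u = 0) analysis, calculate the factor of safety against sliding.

FS = 2.16

Taking moments about the centre O, the resisting moment is provided by the undrained shear strength acting along the arc:
Arc length L_a = R·θ = 12.0·(99.1°·π/180) = 12.0·1.7296 = 20.76 m
M_R = s_u·L_a·R = 49·20.76·12.0 = 12204.2 kN·m/m
M_D = W·d = 1556·3.63 = 5648.3 kN·m/m
FS = M_R / M_D = 12204.2 / 5648.3 = 2.161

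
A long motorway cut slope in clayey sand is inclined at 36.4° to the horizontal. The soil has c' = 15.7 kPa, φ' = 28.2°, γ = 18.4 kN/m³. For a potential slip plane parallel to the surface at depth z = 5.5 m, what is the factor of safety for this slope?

FS = 1.05

For an infinite slope with a slip plane parallel to the surface (no pore pressure): FS = [c' + γz cos²β tanφ'] / [γz sinβ cosβ].
γz = 18.4·5.5 = 101.20 kN/m²
Numerator = 15.7 + 101.20·cos²36.4°·tan28.2° = 15.7 + 101.20·0.6479·0.5362 = 50.854 kPa
Denominator = 101.20·sin36.4°·cos36.4° = 101.20·0.5934·0.8049 = 48.337 kPa
FS = 50.854 / 48.337 = 1.052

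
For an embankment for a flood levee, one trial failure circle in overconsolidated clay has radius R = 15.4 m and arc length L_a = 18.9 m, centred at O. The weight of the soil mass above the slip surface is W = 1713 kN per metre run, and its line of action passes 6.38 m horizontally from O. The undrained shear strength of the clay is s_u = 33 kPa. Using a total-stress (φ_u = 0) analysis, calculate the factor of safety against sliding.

Taking moments about the centre O, the resisting moment is provided by the undrained shear strength acting along the arc:
M_R = s_u·L_a·R = 33·18.90·15.4 = 9605.0 kN·m/m
M_D = W·d = 1713·6.38 = 10928.9 kN·m/m
FS = M_R / M_D = 9605.0 / 10928.9 = 0.879

FS = 0.88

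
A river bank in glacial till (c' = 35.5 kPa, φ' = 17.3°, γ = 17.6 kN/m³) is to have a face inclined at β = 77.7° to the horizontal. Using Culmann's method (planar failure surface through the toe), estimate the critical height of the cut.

Culmann's analysis gives the critical failure plane at α_cr = (β + φ')/2 = (77.7 + 17.3)/2 = 47.5°, and the critical height
H_c = (4c'/γ) · sinβ cosφ' / [1 − cos(β − φ')]
    = (4·35.5/17.6) · sin77.7°·cos17.3° / [1 − cos(60.4°)]
    = 8.068 · 0.9770·0.9548 / [1 − 0.4939]
    = 8.068 · 0.9328 / 0.5061
    = 14.87 m

H_c = 14.87 m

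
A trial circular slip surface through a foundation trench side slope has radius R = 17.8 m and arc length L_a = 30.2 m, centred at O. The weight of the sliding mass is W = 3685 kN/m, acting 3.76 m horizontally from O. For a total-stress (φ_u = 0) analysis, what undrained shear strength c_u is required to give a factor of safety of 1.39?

c_u = 35.8 kPa

FS = c_u·L_a·R / (W·d), so c_u = FS·W·d / (L_a·R).
c_u = 1.39·3685·3.76 / (30.20·17.8) = 19259.3 / 537.56 = 35.83 kPa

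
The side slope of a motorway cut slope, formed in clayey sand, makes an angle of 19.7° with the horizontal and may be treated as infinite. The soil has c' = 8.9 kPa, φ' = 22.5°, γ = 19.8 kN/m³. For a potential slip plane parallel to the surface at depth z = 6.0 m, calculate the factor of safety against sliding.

FS = 1.39

For an infinite slope with a slip plane parallel to the surface (no pore pressure): FS = [c' + γz cos²β tanφ'] / [γz sinβ cosβ].
γz = 19.8·6.0 = 118.80 kN/m²
Numerator = 8.9 + 118.80·cos²19.7°·tan22.5° = 8.9 + 118.80·0.8864·0.4142 = 52.517 kPa
Denominator = 118.80·sin19.7°·cos19.7° = 118.80·0.3371·0.9415 = 37.703 kPa
FS = 52.517 / 37.703 = 1.393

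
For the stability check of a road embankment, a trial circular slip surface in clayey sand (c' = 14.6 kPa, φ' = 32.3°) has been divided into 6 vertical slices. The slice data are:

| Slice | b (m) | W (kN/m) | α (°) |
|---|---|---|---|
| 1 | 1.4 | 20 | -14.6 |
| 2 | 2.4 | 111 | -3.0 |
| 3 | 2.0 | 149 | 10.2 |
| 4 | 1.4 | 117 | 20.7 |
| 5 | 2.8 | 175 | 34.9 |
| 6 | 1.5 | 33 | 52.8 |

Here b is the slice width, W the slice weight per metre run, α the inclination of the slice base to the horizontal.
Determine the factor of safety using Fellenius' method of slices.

FS = 2.95

Ordinary method of slices: FS = Σ[c'·Δl_i + (W_i cosα_i)·tanφ'] / Σ W_i sinα_i, with Δl_i = b_i / cosα_i.
Slice 1: Δl = 1.4/cos(-14.6°) = 1.447 m; N'_1 = 20·cos(-14.6°) = 19.4; c'Δl = 21.12; W sinα = -5.0
Slice 2: Δl = 2.4/cos(-3.0°) = 2.403 m; N'_2 = 111·cos(-3.0°) = 110.8; c'Δl = 35.09; W sinα = -5.8
Slice 3: Δl = 2.0/cos10.2° = 2.032 m; N'_3 = 149·cos10.2° = 146.6; c'Δl = 29.67; W sinα = 26.4
Slice 4: Δl = 1.4/cos20.7° = 1.497 m; N'_4 = 117·cos20.7° = 109.4; c'Δl = 21.85; W sinα = 41.4
Slice 5: Δl = 2.8/cos34.9° = 3.414 m; N'_5 = 175·cos34.9° = 143.5; c'Δl = 49.84; W sinα = 100.1
Slice 6: Δl = 1.5/cos52.8° = 2.481 m; N'_6 = 33·cos52.8° = 20.0; c'Δl = 36.22; W sinα = 26.3
Σc'Δl = 193.8 kN/m; ΣN' = 549.8 kN/m; ΣW sinα = 183.3 kN/m
Resisting = 193.8 + 549.8·tan32.3° = 193.8 + 347.6 = 541.3 kN/m
FS = 541.3 / 183.3 = 2.953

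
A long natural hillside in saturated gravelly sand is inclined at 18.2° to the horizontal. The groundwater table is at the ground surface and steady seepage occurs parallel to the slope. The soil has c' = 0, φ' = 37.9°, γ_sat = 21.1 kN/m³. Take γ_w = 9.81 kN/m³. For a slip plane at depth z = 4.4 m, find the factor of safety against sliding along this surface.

FS = 1.27

With seepage parallel to the slope and the water table at the surface, the effective normal stress on the slip plane uses the buoyant unit weight γ' = γ_sat − γ_w while the driving shear stress uses γ_sat:
FS = [c' + γ' z cos²β tanφ'] / [γ_sat z sinβ cosβ]
(For c' = 0 this reduces to FS = (γ'/γ_sat)·tanφ'/tanβ.)
γ' = 21.1 − 9.81 = 11.29 kN/m³
Numerator = 0.0 + 11.29·4.4·cos²18.2°·tan37.9° = 0.0 + 11.29·4.4·0.9024·0.7785 = 34.899 kPa
Denominator = 21.1·4.4·sin18.2°·cos18.2° = 21.1·4.4·0.3123·0.9500 = 27.547 kPa
FS = 34.899 / 27.547 = 1.267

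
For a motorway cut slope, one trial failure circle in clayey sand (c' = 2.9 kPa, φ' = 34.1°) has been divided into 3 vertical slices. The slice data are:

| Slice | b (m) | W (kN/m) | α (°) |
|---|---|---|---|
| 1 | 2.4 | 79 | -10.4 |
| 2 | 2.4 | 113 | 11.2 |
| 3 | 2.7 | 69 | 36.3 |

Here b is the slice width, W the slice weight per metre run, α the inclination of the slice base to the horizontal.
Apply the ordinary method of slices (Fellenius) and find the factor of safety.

FS = 3.90

Ordinary method of slices: FS = Σ[c'·Δl_i + (W_i cosα_i)·tanφ'] / Σ W_i sinα_i, with Δl_i = b_i / cosα_i.
Slice 1: Δl = 2.4/cos(-10.4°) = 2.440 m; N'_1 = 79·cos(-10.4°) = 77.7; c'Δl = 7.08; W sinα = -14.3
Slice 2: Δl = 2.4/cos11.2° = 2.447 m; N'_2 = 113·cos11.2° = 110.8; c'Δl = 7.10; W sinα = 21.9
Slice 3: Δl = 2.7/cos36.3° = 3.350 m; N'_3 = 69·cos36.3° = 55.6; c'Δl = 9.72; W sinα = 40.8
Σc'Δl = 23.9 kN/m; ΣN' = 244.2 kN/m; ΣW sinα = 48.5 kN/m
Resisting = 23.9 + 244.2·tan34.1° = 23.9 + 165.3 = 189.2 kN/m
FS = 189.2 / 48.5 = 3.898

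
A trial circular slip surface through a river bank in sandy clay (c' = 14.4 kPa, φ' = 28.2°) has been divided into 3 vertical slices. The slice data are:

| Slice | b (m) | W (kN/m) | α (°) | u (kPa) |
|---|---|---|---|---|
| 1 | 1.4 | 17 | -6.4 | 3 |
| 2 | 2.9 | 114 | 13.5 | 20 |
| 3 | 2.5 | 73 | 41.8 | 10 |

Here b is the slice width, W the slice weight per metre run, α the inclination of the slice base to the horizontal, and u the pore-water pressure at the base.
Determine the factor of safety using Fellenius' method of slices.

Ordinary method of slices: FS = Σ[c'·Δl_i + (W_i cosα_i − u_i·Δl_i)·tanφ'] / Σ W_i sinα_i, with Δl_i = b_i / cosα_i.
Slice 1: Δl = 1.4/cos(-6.4°) = 1.409 m; N'_1 = 17·cos(-6.4°) − 3·1.409 = 12.7; c'Δl = 20.29; W sinα = -1.9
Slice 2: Δl = 2.9/cos13.5° = 2.982 m; N'_2 = 114·cos13.5° − 20·2.982 = 51.2; c'Δl = 42.95; W sinα = 26.6
Slice 3: Δl = 2.5/cos41.8° = 3.354 m; N'_3 = 73·cos41.8° − 10·3.354 = 20.9; c'Δl = 48.29; W sinα = 48.7
Σc'Δl = 111.5 kN/m; ΣN' = 84.8 kN/m; ΣW sinα = 73.4 kN/m
Resisting = 111.5 + 84.8·tan28.2° = 111.5 + 45.4 = 157.0 kN/m
FS = 157.0 / 73.4 = 2.139

FS = 2.14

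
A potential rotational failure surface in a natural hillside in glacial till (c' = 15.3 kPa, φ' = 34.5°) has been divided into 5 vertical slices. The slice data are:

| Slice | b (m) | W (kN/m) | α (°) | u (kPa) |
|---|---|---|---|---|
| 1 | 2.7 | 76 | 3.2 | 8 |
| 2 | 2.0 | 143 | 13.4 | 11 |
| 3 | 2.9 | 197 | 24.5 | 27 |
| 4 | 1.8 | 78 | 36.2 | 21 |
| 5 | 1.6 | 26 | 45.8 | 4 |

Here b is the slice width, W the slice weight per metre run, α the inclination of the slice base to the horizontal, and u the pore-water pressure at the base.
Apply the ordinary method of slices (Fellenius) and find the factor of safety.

FS = 2.12

Ordinary method of slices: FS = Σ[c'·Δl_i + (W_i cosα_i − u_i·Δl_i)·tanφ'] / Σ W_i sinα_i, with Δl_i = b_i / cosα_i.
Slice 1: Δl = 2.7/cos3.2° = 2.704 m; N'_1 = 76·cos3.2° − 8·2.704 = 54.2; c'Δl = 41.37; W sinα = 4.2
Slice 2: Δl = 2.0/cos13.4° = 2.056 m; N'_2 = 143·cos13.4° − 11·2.056 = 116.5; c'Δl = 31.46; W sinα = 33.1
Slice 3: Δl = 2.9/cos24.5° = 3.187 m; N'_3 = 197·cos24.5° − 27·3.187 = 93.2; c'Δl = 48.76; W sinα = 81.7
Slice 4: Δl = 1.8/cos36.2° = 2.231 m; N'_4 = 78·cos36.2° − 21·2.231 = 16.1; c'Δl = 34.13; W sinα = 46.1
Slice 5: Δl = 1.6/cos45.8° = 2.295 m; N'_5 = 26·cos45.8° − 4·2.295 = 8.9; c'Δl = 35.11; W sinα = 18.6
Σc'Δl = 190.8 kN/m; ΣN' = 289.0 kN/m; ΣW sinα = 183.8 kN/m
Resisting = 190.8 + 289.0·tan34.5° = 190.8 + 198.6 = 389.5 kN/m
FS = 389.5 / 183.8 = 2.119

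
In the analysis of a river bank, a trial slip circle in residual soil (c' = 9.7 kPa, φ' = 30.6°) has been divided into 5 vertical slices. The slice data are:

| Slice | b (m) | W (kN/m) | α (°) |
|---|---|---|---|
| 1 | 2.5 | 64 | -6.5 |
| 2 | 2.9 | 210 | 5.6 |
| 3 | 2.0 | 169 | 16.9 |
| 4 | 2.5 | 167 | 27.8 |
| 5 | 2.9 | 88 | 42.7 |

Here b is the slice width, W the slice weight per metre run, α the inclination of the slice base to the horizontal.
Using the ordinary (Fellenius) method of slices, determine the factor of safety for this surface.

Ordinary method of slices: FS = Σ[c'·Δl_i + (W_i cosα_i)·tanφ'] / Σ W_i sinα_i, with Δl_i = b_i / cosα_i.
Slice 1: Δl = 2.5/cos(-6.5°) = 2.516 m; N'_1 = 64·cos(-6.5°) = 63.6; c'Δl = 24.41; W sinα = -7.2
Slice 2: Δl = 2.9/cos5.6° = 2.914 m; N'_2 = 210·cos5.6° = 209.0; c'Δl = 28.26; W sinα = 20.5
Slice 3: Δl = 2.0/cos16.9° = 2.090 m; N'_3 = 169·cos16.9° = 161.7; c'Δl = 20.28; W sinα = 49.1
Slice 4: Δl = 2.5/cos27.8° = 2.826 m; N'_4 = 167·cos27.8° = 147.7; c'Δl = 27.41; W sinα = 77.9
Slice 5: Δl = 2.9/cos42.7° = 3.946 m; N'_5 = 88·cos42.7° = 64.7; c'Δl = 38.28; W sinα = 59.7
Σc'Δl = 138.6 kN/m; ΣN' = 646.7 kN/m; ΣW sinα = 199.9 kN/m
Resisting = 138.6 + 646.7·tan30.6° = 138.6 + 382.4 = 521.1 kN/m
FS = 521.1 / 199.9 = 2.606

FS = 2.61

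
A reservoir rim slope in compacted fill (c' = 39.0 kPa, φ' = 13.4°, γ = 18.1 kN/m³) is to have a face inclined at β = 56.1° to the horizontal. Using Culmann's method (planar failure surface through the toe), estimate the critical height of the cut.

Culmann's analysis gives the critical failure plane at α_cr = (β + φ')/2 = (56.1 + 13.4)/2 = 34.8°, and the critical height
H_c = (4c'/γ) · sinβ cosφ' / [1 − cos(β − φ')]
    = (4·39.0/18.1) · sin56.1°·cos13.4° / [1 − cos(42.7°)]
    = 8.619 · 0.8300·0.9728 / [1 − 0.7349]
    = 8.619 · 0.8074 / 0.2651
    = 26.25 m

H_c = 26.25 m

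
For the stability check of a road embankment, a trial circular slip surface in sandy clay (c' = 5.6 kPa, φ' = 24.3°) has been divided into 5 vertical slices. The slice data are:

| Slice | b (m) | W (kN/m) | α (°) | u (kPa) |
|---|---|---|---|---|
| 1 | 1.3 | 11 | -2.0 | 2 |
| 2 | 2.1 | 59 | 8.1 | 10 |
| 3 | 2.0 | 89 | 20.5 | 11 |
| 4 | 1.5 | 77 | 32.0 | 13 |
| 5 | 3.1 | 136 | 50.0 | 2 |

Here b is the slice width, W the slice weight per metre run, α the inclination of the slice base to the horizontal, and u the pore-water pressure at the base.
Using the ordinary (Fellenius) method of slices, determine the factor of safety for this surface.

Ordinary method of slices: FS = Σ[c'·Δl_i + (W_i cosα_i − u_i·Δl_i)·tanφ'] / Σ W_i sinα_i, with Δl_i = b_i / cosα_i.
Slice 1: Δl = 1.3/cos(-2.0°) = 1.301 m; N'_1 = 11·cos(-2.0°) − 2·1.301 = 8.4; c'Δl = 7.28; W sinα = -0.4
Slice 2: Δl = 2.1/cos8.1° = 2.121 m; N'_2 = 59·cos8.1° − 10·2.121 = 37.2; c'Δl = 11.88; W sinα = 8.3
Slice 3: Δl = 2.0/cos20.5° = 2.135 m; N'_3 = 89·cos20.5° − 11·2.135 = 59.9; c'Δl = 11.96; W sinα = 31.2
Slice 4: Δl = 1.5/cos32.0° = 1.769 m; N'_4 = 77·cos32.0° − 13·1.769 = 42.3; c'Δl = 9.91; W sinα = 40.8
Slice 5: Δl = 3.1/cos50.0° = 4.823 m; N'_5 = 136·cos50.0° − 2·4.823 = 77.8; c'Δl = 27.01; W sinα = 104.2
Σc'Δl = 68.0 kN/m; ΣN' = 225.5 kN/m; ΣW sinα = 184.1 kN/m
Resisting = 68.0 + 225.5·tan24.3° = 68.0 + 101.8 = 169.9 kN/m
FS = 169.9 / 184.1 = 0.923

FS = 0.92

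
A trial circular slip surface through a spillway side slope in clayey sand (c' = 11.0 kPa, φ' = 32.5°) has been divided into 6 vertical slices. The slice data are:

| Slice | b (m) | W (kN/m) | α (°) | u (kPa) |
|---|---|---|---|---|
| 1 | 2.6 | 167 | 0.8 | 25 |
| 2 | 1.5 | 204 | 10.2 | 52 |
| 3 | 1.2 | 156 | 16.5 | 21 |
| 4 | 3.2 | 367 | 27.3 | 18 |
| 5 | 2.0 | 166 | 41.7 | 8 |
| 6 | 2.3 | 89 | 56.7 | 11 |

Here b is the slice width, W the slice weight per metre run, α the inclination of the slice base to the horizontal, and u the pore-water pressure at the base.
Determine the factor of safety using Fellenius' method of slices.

Ordinary method of slices: FS = Σ[c'·Δl_i + (W_i cosα_i − u_i·Δl_i)·tanφ'] / Σ W_i sinα_i, with Δl_i = b_i / cosα_i.
Slice 1: Δl = 2.6/cos0.8° = 2.600 m; N'_1 = 167·cos0.8° − 25·2.600 = 102.0; c'Δl = 28.60; W sinα = 2.3
Slice 2: Δl = 1.5/cos10.2° = 1.524 m; N'_2 = 204·cos10.2° − 52·1.524 = 121.5; c'Δl = 16.76; W sinα = 36.1
Slice 3: Δl = 1.2/cos16.5° = 1.252 m; N'_3 = 156·cos16.5° − 21·1.252 = 123.3; c'Δl = 13.77; W sinα = 44.3
Slice 4: Δl = 3.2/cos27.3° = 3.601 m; N'_4 = 367·cos27.3° − 18·3.601 = 261.3; c'Δl = 39.61; W sinα = 168.3
Slice 5: Δl = 2.0/cos41.7° = 2.679 m; N'_5 = 166·cos41.7° − 8·2.679 = 102.5; c'Δl = 29.47; W sinα = 110.4
Slice 6: Δl = 2.3/cos56.7° = 4.189 m; N'_6 = 89·cos56.7° − 11·4.189 = 2.8; c'Δl = 46.08; W sinα = 74.4
Σc'Δl = 174.3 kN/m; ΣN' = 713.4 kN/m; ΣW sinα = 435.9 kN/m
Resisting = 174.3 + 713.4·tan32.5° = 174.3 + 454.5 = 628.8 kN/m
FS = 628.8 / 435.9 = 1.442

FS = 1.44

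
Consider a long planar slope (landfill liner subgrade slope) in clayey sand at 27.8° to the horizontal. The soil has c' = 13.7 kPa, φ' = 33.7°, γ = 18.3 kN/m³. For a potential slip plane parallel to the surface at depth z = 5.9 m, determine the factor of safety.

For an infinite slope with a slip plane parallel to the surface (no pore pressure): FS = [c' + γz cos²β tanφ'] / [γz sinβ cosβ].
γz = 18.3·5.9 = 107.97 kN/m²
Numerator = 13.7 + 107.97·cos²27.8°·tan33.7° = 13.7 + 107.97·0.7825·0.6669 = 70.044 kPa
Denominator = 107.97·sin27.8°·cos27.8° = 107.97·0.4664·0.8846 = 44.544 kPa
FS = 70.044 / 44.544 = 1.572

FS = 1.57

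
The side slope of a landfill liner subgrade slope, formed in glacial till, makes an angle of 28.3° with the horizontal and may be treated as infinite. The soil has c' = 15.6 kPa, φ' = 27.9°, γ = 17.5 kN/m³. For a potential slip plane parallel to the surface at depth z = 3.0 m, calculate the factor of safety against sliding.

For an infinite slope with a slip plane parallel to the surface (no pore pressure): FS = [c' + γz cos²β tanφ'] / [γz sinβ cosβ].
γz = 17.5·3.0 = 52.50 kN/m²
Numerator = 15.6 + 52.50·cos²28.3°·tan27.9° = 15.6 + 52.50·0.7752·0.5295 = 37.150 kPa
Denominator = 52.50·sin28.3°·cos28.3° = 52.50·0.4741·0.8805 = 21.915 kPa
FS = 37.150 / 21.915 = 1.695

FS = 1.70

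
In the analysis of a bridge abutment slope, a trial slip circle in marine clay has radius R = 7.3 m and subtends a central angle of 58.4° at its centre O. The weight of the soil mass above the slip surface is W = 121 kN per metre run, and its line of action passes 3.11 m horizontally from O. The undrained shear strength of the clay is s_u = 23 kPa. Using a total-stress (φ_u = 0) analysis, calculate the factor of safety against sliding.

Taking moments about the centre O, the resisting moment is provided by the undrained shear strength acting along the arc:
Arc length L_a = R·θ = 7.3·(58.4°·π/180) = 7.3·1.0193 = 7.44 m
M_R = s_u·L_a·R = 23·7.44·7.3 = 1249.3 kN·m/m
M_D = W·d = 121·3.11 = 376.3 kN·m/m
FS = M_R / M_D = 1249.3 / 376.3 = 3.320

FS = 3.32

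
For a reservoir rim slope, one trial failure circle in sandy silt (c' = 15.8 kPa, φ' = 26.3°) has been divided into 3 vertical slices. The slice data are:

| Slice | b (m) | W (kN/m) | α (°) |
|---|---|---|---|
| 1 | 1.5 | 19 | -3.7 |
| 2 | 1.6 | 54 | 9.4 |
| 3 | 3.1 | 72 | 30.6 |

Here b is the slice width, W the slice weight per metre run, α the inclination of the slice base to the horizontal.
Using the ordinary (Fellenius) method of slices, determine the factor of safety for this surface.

Ordinary method of slices: FS = Σ[c'·Δl_i + (W_i cosα_i)·tanφ'] / Σ W_i sinα_i, with Δl_i = b_i / cosα_i.
Slice 1: Δl = 1.5/cos(-3.7°) = 1.503 m; N'_1 = 19·cos(-3.7°) = 19.0; c'Δl = 23.75; W sinα = -1.2
Slice 2: Δl = 1.6/cos9.4° = 1.622 m; N'_2 = 54·cos9.4° = 53.3; c'Δl = 25.62; W sinα = 8.8
Slice 3: Δl = 3.1/cos30.6° = 3.602 m; N'_3 = 72·cos30.6° = 62.0; c'Δl = 56.90; W sinα = 36.7
Σc'Δl = 106.3 kN/m; ΣN' = 134.2 kN/m; ΣW sinα = 44.2 kN/m
Resisting = 106.3 + 134.2·tan26.3° = 106.3 + 66.3 = 172.6 kN/m
FS = 172.6 / 44.2 = 3.901

FS = 3.90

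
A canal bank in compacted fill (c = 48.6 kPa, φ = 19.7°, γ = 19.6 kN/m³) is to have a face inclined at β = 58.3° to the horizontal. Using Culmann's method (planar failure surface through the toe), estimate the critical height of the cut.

H_c = 36.36 m

Culmann's analysis gives the critical failure plane at α_cr = (β + φ)/2 = (58.3 + 19.7)/2 = 39.0°, and the critical height
H_c = (4c/γ) · sinβ cosφ / [1 − cos(β − φ)]
    = (4·48.6/19.6) · sin58.3°·cos19.7° / [1 − cos(38.6°)]
    = 9.918 · 0.8508·0.9415 / [1 − 0.7815]
    = 9.918 · 0.8010 / 0.2185
    = 36.36 m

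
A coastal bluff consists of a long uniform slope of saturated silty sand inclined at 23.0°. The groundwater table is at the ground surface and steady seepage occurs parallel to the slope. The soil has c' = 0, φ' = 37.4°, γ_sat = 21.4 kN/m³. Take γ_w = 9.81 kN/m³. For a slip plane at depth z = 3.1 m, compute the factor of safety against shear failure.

With seepage parallel to the slope and the water table at the surface, the effective normal stress on the slip plane uses the buoyant unit weight γ' = γ_sat − γ_w while the driving shear stress uses γ_sat:
FS = [c' + γ' z cos²β tanφ'] / [γ_sat z sinβ cosβ]
(For c' = 0 this reduces to FS = (γ'/γ_sat)·tanφ'/tanβ.)
γ' = 21.4 − 9.81 = 11.59 kN/m³
Numerator = 0.0 + 11.59·3.1·cos²23.0°·tan37.4° = 0.0 + 11.59·3.1·0.8473·0.7646 = 23.276 kPa
Denominator = 21.4·3.1·sin23.0°·cos23.0° = 21.4·3.1·0.3907·0.9205 = 23.861 kPa
FS = 23.276 / 23.861 = 0.976

FS = 0.98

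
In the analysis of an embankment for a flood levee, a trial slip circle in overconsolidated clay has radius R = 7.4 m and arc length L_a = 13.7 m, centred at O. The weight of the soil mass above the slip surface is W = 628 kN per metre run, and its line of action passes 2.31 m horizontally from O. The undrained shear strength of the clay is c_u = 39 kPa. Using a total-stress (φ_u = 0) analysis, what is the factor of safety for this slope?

Taking moments about the centre O, the resisting moment is provided by the undrained shear strength acting along the arc:
M_R = c_u·L_a·R = 39·13.70·7.4 = 3953.8 kN·m/m
M_D = W·d = 628·2.31 = 1450.7 kN·m/m
FS = M_R / M_D = 3953.8 / 1450.7 = 2.725

FS = 2.73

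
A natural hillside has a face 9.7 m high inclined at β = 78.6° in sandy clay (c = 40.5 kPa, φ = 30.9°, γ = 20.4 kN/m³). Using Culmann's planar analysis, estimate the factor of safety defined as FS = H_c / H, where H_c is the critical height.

H_c = (4c/γ) · sinβ cosφ / [1 − cos(β − φ)]
    = (4·40.5/20.4) · sin78.6°·cos30.9° / [1 − cos47.7°]
    = 7.941 · 0.8411 / 0.3270 = 20.43 m
FS = H_c / H = 20.43 / 9.7 = 2.106

FS = 2.11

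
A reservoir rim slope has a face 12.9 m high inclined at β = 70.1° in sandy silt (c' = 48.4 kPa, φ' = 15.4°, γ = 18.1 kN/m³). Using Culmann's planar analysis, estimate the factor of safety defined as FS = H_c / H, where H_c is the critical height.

FS = 1.78

H_c = (4c'/γ) · sinβ cosφ' / [1 − cos(β − φ')]
    = (4·48.4/18.1) · sin70.1°·cos15.4° / [1 − cos54.7°]
    = 10.696 · 0.9065 / 0.4221 = 22.97 m
FS = H_c / H = 22.97 / 12.9 = 1.781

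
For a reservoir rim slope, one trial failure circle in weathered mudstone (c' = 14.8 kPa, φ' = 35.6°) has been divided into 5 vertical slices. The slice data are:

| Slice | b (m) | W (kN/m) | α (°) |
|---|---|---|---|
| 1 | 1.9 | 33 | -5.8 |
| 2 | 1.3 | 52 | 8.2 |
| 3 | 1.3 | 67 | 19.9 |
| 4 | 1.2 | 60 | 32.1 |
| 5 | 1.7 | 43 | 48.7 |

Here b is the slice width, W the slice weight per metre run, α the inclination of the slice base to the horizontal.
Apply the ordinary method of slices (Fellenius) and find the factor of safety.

FS = 3.18

Ordinary method of slices: FS = Σ[c'·Δl_i + (W_i cosα_i)·tanφ'] / Σ W_i sinα_i, with Δl_i = b_i / cosα_i.
Slice 1: Δl = 1.9/cos(-5.8°) = 1.910 m; N'_1 = 33·cos(-5.8°) = 32.8; c'Δl = 28.26; W sinα = -3.3
Slice 2: Δl = 1.3/cos8.2° = 1.313 m; N'_2 = 52·cos8.2° = 51.5; c'Δl = 19.44; W sinα = 7.4
Slice 3: Δl = 1.3/cos19.9° = 1.383 m; N'_3 = 67·cos19.9° = 63.0; c'Δl = 20.46; W sinα = 22.8
Slice 4: Δl = 1.2/cos32.1° = 1.417 m; N'_4 = 60·cos32.1° = 50.8; c'Δl = 20.97; W sinα = 31.9
Slice 5: Δl = 1.7/cos48.7° = 2.576 m; N'_5 = 43·cos48.7° = 28.4; c'Δl = 38.12; W sinα = 32.3
Σc'Δl = 127.3 kN/m; ΣN' = 226.5 kN/m; ΣW sinα = 91.1 kN/m
Resisting = 127.3 + 226.5·tan35.6° = 127.3 + 162.2 = 289.4 kN/m
FS = 289.4 / 91.1 = 3.178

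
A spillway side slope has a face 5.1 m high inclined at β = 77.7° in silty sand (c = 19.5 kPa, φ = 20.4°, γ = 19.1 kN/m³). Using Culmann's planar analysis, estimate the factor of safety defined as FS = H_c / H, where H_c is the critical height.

H_c = (4c/γ) · sinβ cosφ / [1 − cos(β − φ)]
    = (4·19.5/19.1) · sin77.7°·cos20.4° / [1 − cos57.3°]
    = 4.084 · 0.9158 / 0.4598 = 8.13 m
FS = H_c / H = 8.13 / 5.1 = 1.595

FS = 1.59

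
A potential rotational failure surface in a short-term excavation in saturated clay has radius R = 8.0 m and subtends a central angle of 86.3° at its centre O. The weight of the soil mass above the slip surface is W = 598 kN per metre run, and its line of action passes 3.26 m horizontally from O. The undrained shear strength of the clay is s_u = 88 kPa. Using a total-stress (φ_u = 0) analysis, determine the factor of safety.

FS = 4.35

Taking moments about the centre O, the resisting moment is provided by the undrained shear strength acting along the arc:
Arc length L_a = R·θ = 8.0·(86.3°·π/180) = 8.0·1.5062 = 12.05 m
M_R = s_u·L_a·R = 88·12.05·8.0 = 8483.0 kN·m/m
M_D = W·d = 598·3.26 = 1949.5 kN·m/m
FS = M_R / M_D = 8483.0 / 1949.5 = 4.351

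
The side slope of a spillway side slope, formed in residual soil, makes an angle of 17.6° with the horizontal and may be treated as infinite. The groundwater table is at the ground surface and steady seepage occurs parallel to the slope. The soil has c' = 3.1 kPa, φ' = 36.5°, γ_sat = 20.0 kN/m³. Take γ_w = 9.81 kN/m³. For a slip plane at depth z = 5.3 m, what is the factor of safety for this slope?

FS = 1.29

With seepage parallel to the slope and the water table at the surface, the effective normal stress on the slip plane uses the buoyant unit weight γ' = γ_sat − γ_w while the driving shear stress uses γ_sat:
FS = [c' + γ' z cos²β tanφ'] / [γ_sat z sinβ cosβ]
γ' = 20.0 − 9.81 = 10.19 kN/m³
Numerator = 3.1 + 10.19·5.3·cos²17.6°·tan36.5° = 3.1 + 10.19·5.3·0.9086·0.7400 = 39.409 kPa
Denominator = 20.0·5.3·sin17.6°·cos17.6° = 20.0·5.3·0.3024·0.9532 = 30.551 kPa
FS = 39.409 / 30.551 = 1.290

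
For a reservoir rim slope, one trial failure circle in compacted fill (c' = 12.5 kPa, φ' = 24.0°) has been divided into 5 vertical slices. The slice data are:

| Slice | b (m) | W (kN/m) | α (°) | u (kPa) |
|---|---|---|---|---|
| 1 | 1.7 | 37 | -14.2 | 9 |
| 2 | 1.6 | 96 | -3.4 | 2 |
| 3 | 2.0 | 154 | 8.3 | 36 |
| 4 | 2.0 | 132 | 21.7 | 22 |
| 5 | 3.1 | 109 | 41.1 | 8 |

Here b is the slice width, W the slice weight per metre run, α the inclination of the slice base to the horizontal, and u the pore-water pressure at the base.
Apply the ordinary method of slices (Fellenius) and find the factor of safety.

Ordinary method of slices: FS = Σ[c'·Δl_i + (W_i cosα_i − u_i·Δl_i)·tanφ'] / Σ W_i sinα_i, with Δl_i = b_i / cosα_i.
Slice 1: Δl = 1.7/cos(-14.2°) = 1.754 m; N'_1 = 37·cos(-14.2°) − 9·1.754 = 20.1; c'Δl = 21.92; W sinα = -9.1
Slice 2: Δl = 1.6/cos(-3.4°) = 1.603 m; N'_2 = 96·cos(-3.4°) − 2·1.603 = 92.6; c'Δl = 20.04; W sinα = -5.7
Slice 3: Δl = 2.0/cos8.3° = 2.021 m; N'_3 = 154·cos8.3° − 36·2.021 = 79.6; c'Δl = 25.26; W sinα = 22.2
Slice 4: Δl = 2.0/cos21.7° = 2.153 m; N'_4 = 132·cos21.7° − 22·2.153 = 75.3; c'Δl = 26.91; W sinα = 48.8
Slice 5: Δl = 3.1/cos41.1° = 4.114 m; N'_5 = 109·cos41.1° − 8·4.114 = 49.2; c'Δl = 51.42; W sinα = 71.7
Σc'Δl = 145.5 kN/m; ΣN' = 316.9 kN/m; ΣW sinα = 127.9 kN/m
Resisting = 145.5 + 316.9·tan24.0° = 145.5 + 141.1 = 286.6 kN/m
FS = 286.6 / 127.9 = 2.241

FS = 2.24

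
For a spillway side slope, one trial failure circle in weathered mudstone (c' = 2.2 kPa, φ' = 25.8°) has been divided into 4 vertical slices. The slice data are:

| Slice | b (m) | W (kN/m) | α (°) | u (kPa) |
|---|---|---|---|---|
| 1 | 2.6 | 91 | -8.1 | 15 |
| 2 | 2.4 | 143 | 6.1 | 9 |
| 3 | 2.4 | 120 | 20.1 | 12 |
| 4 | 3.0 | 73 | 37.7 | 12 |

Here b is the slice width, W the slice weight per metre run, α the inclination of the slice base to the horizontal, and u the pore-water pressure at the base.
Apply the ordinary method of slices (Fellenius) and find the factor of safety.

FS = 1.74

Ordinary method of slices: FS = Σ[c'·Δl_i + (W_i cosα_i − u_i·Δl_i)·tanφ'] / Σ W_i sinα_i, with Δl_i = b_i / cosα_i.
Slice 1: Δl = 2.6/cos(-8.1°) = 2.626 m; N'_1 = 91·cos(-8.1°) − 15·2.626 = 50.7; c'Δl = 5.78; W sinα = -12.8
Slice 2: Δl = 2.4/cos6.1° = 2.414 m; N'_2 = 143·cos6.1° − 9·2.414 = 120.5; c'Δl = 5.31; W sinα = 15.2
Slice 3: Δl = 2.4/cos20.1° = 2.556 m; N'_3 = 120·cos20.1° − 12·2.556 = 82.0; c'Δl = 5.62; W sinα = 41.2
Slice 4: Δl = 3.0/cos37.7° = 3.792 m; N'_4 = 73·cos37.7° − 12·3.792 = 12.3; c'Δl = 8.34; W sinα = 44.6
Σc'Δl = 25.1 kN/m; ΣN' = 265.5 kN/m; ΣW sinα = 88.3 kN/m
Resisting = 25.1 + 265.5·tan25.8° = 25.1 + 128.3 = 153.4 kN/m
FS = 153.4 / 88.3 = 1.738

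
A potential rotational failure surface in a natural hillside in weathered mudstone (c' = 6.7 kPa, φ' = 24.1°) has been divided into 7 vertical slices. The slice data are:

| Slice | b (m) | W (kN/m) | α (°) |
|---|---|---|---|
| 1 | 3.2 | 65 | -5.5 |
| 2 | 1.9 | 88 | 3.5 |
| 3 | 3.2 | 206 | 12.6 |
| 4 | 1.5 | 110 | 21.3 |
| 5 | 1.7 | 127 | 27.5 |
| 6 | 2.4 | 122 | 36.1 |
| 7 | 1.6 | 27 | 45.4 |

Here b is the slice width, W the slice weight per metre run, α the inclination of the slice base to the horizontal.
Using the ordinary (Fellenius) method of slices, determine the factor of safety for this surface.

Ordinary method of slices: FS = Σ[c'·Δl_i + (W_i cosα_i)·tanφ'] / Σ W_i sinα_i, with Δl_i = b_i / cosα_i.
Slice 1: Δl = 3.2/cos(-5.5°) = 3.215 m; N'_1 = 65·cos(-5.5°) = 64.7; c'Δl = 21.54; W sinα = -6.2
Slice 2: Δl = 1.9/cos3.5° = 1.904 m; N'_2 = 88·cos3.5° = 87.8; c'Δl = 12.75; W sinα = 5.4
Slice 3: Δl = 3.2/cos12.6° = 3.279 m; N'_3 = 206·cos12.6° = 201.0; c'Δl = 21.97; W sinα = 44.9
Slice 4: Δl = 1.5/cos21.3° = 1.610 m; N'_4 = 110·cos21.3° = 102.5; c'Δl = 10.79; W sinα = 40.0
Slice 5: Δl = 1.7/cos27.5° = 1.917 m; N'_5 = 127·cos27.5° = 112.7; c'Δl = 12.84; W sinα = 58.6
Slice 6: Δl = 2.4/cos36.1° = 2.970 m; N'_6 = 122·cos36.1° = 98.6; c'Δl = 19.90; W sinα = 71.9
Slice 7: Δl = 1.6/cos45.4° = 2.279 m; N'_7 = 27·cos45.4° = 19.0; c'Δl = 15.27; W sinα = 19.2
Σc'Δl = 115.1 kN/m; ΣN' = 686.2 kN/m; ΣW sinα = 233.8 kN/m
Resisting = 115.1 + 686.2·tan24.1° = 115.1 + 307.0 = 422.0 kN/m
FS = 422.0 / 233.8 = 1.805

FS = 1.81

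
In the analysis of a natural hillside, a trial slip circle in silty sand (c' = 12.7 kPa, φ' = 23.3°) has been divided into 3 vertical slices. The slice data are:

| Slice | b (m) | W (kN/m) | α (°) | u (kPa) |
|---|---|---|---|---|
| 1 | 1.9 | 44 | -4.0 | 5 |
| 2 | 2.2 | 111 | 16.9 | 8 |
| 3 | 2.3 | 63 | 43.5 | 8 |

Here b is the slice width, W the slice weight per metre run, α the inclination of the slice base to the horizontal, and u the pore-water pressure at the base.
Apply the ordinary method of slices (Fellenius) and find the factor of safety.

Ordinary method of slices: FS = Σ[c'·Δl_i + (W_i cosα_i − u_i·Δl_i)·tanφ'] / Σ W_i sinα_i, with Δl_i = b_i / cosα_i.
Slice 1: Δl = 1.9/cos(-4.0°) = 1.905 m; N'_1 = 44·cos(-4.0°) − 5·1.905 = 34.4; c'Δl = 24.19; W sinα = -3.1
Slice 2: Δl = 2.2/cos16.9° = 2.299 m; N'_2 = 111·cos16.9° − 8·2.299 = 87.8; c'Δl = 29.20; W sinα = 32.3
Slice 3: Δl = 2.3/cos43.5° = 3.171 m; N'_3 = 63·cos43.5° − 8·3.171 = 20.3; c'Δl = 40.27; W sinα = 43.4
Σc'Δl = 93.7 kN/m; ΣN' = 142.5 kN/m; ΣW sinα = 72.6 kN/m
Resisting = 93.7 + 142.5·tan23.3° = 93.7 + 61.4 = 155.0 kN/m
FS = 155.0 / 72.6 = 2.136

FS = 2.14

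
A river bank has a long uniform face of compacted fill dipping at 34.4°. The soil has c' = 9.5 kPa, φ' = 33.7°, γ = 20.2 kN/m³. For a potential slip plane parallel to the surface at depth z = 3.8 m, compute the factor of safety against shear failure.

For an infinite slope with a slip plane parallel to the surface (no pore pressure): FS = [c' + γz cos²β tanφ'] / [γz sinβ cosβ].
γz = 20.2·3.8 = 76.76 kN/m²
Numerator = 9.5 + 76.76·cos²34.4°·tan33.7° = 9.5 + 76.76·0.6808·0.6669 = 44.353 kPa
Denominator = 76.76·sin34.4°·cos34.4° = 76.76·0.5650·0.8251 = 35.783 kPa
FS = 44.353 / 35.783 = 1.240

FS = 1.24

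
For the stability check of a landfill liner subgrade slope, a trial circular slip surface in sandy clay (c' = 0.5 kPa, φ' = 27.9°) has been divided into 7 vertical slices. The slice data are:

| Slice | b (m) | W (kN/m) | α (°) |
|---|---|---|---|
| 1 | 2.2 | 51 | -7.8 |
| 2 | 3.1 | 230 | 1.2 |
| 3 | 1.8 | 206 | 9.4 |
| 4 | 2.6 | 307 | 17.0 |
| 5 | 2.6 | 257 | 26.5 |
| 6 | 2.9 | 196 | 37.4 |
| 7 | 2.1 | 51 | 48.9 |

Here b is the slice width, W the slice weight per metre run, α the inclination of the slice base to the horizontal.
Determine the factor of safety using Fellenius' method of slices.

FS = 1.64

Ordinary method of slices: FS = Σ[c'·Δl_i + (W_i cosα_i)·tanφ'] / Σ W_i sinα_i, with Δl_i = b_i / cosα_i.
Slice 1: Δl = 2.2/cos(-7.8°) = 2.221 m; N'_1 = 51·cos(-7.8°) = 50.5; c'Δl = 1.11; W sinα = -6.9
Slice 2: Δl = 3.1/cos1.2° = 3.101 m; N'_2 = 230·cos1.2° = 229.9; c'Δl = 1.55; W sinα = 4.8
Slice 3: Δl = 1.8/cos9.4° = 1.824 m; N'_3 = 206·cos9.4° = 203.2; c'Δl = 0.91; W sinα = 33.6
Slice 4: Δl = 2.6/cos17.0° = 2.719 m; N'_4 = 307·cos17.0° = 293.6; c'Δl = 1.36; W sinα = 89.8
Slice 5: Δl = 2.6/cos26.5° = 2.905 m; N'_5 = 257·cos26.5° = 230.0; c'Δl = 1.45; W sinα = 114.7
Slice 6: Δl = 2.9/cos37.4° = 3.650 m; N'_6 = 196·cos37.4° = 155.7; c'Δl = 1.83; W sinα = 119.0
Slice 7: Δl = 2.1/cos48.9° = 3.195 m; N'_7 = 51·cos48.9° = 33.5; c'Δl = 1.60; W sinα = 38.4
Σc'Δl = 9.8 kN/m; ΣN' = 1196.5 kN/m; ΣW sinα = 393.4 kN/m
Resisting = 9.8 + 1196.5·tan27.9° = 9.8 + 633.5 = 643.3 kN/m
FS = 643.3 / 393.4 = 1.635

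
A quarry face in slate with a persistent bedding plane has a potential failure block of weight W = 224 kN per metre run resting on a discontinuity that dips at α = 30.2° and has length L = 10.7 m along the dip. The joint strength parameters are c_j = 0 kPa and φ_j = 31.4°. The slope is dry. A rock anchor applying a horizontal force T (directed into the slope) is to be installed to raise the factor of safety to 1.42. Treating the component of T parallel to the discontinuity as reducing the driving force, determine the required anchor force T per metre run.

Resolving forces along and normal to the sliding plane, with the horizontal anchor force T adding T·sinα to the effective normal force and T·cosα acting up the plane against the driving force:
FS = [c_jL + (W cosα + T sinα) tanφ_j] / [W sinα − T cosα]
Without the anchor: N' = 193.6 kN/m, driving T_d = 112.7 kN/m, resisting R = 0·10.7 + 193.6·tan31.4° = 118.2 kN/m, FS = 1.05.
Setting FS = 1.42 and solving for T:
1.42·(112.7 − T cos30.2°) = 118.2 + T sin30.2°·tan31.4°
T·(sin30.2°·tan31.4° + 1.42·cos30.2°) = 1.42·112.7 − 118.2
T·(0.5030·0.6104 + 1.42·0.8643) = 160.0 − 118.2 = 41.8
T·1.5343 = 41.8
T = 27.3 kN/m

T = 27 kN/m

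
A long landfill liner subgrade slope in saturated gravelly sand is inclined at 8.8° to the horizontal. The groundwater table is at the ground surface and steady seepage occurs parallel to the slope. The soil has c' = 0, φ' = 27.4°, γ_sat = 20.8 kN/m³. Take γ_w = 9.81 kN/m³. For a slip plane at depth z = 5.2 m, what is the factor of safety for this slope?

With seepage parallel to the slope and the water table at the surface, the effective normal stress on the slip plane uses the buoyant unit weight γ' = γ_sat − γ_w while the driving shear stress uses γ_sat:
FS = [c' + γ' z cos²β tanφ'] / [γ_sat z sinβ cosβ]
(For c' = 0 this reduces to FS = (γ'/γ_sat)·tanφ'/tanβ.)
γ' = 20.8 − 9.81 = 10.99 kN/m³
Numerator = 0.0 + 10.99·5.2·cos²8.8°·tan27.4° = 0.0 + 10.99·5.2·0.9766·0.5184 = 28.929 kPa
Denominator = 20.8·5.2·sin8.8°·cos8.8° = 20.8·5.2·0.1530·0.9882 = 16.352 kPa
FS = 28.929 / 16.352 = 1.769

FS = 1.77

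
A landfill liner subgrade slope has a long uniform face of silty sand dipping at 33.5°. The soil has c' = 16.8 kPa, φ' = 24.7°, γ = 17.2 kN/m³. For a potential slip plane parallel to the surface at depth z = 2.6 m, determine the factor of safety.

FS = 1.51

For an infinite slope with a slip plane parallel to the surface (no pore pressure): FS = [c' + γz cos²β tanφ'] / [γz sinβ cosβ].
γz = 17.2·2.6 = 44.72 kN/m²
Numerator = 16.8 + 44.72·cos²33.5°·tan24.7° = 16.8 + 44.72·0.6954·0.4599 = 31.103 kPa
Denominator = 44.72·sin33.5°·cos33.5° = 44.72·0.5519·0.8339 = 20.582 kPa
FS = 31.103 / 20.582 = 1.511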